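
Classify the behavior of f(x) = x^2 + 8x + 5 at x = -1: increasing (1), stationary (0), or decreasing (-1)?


Compute f'(x) to determine behavior:
f'(x) = 2x + 8
f'(-1) = 2 * (-1) + 8
= -2 + 8
= 6
Since f'(-1) > 0, the function is increasing (1)

1


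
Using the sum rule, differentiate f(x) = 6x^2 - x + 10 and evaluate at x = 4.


Differentiate term by term using power and sum rules:
f(x) = 6x^2 - x + 10
f'(x) = 12x - 1
Substitute x = 4:
f'(4) = 12 * 4 - 1
= 48 - 1
= 47

47


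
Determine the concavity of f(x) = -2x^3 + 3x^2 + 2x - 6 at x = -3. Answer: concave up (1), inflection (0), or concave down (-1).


Concavity is determined by the sign of f''(x).
f(x) = -2x^3 + 3x^2 + 2x - 6
f'(x) = -6x^2 + 6x + 2
f''(x) = -12x + 6
f''(-3) = -12 * (-3) + 6
= 36 + 6
= 42
Since f''(-3) > 0, the function is concave up (1)

1


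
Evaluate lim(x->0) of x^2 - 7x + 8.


Since polynomials are continuous, we use direct substitution.
lim(x->0) of x^2 - 7x + 8
= 1 * 0^2 - 7 * 0 + 8
= 0 + 0 + 8
= 8

8


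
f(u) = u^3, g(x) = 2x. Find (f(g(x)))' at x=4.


Using the chain rule: (f(g(x)))' = f'(g(x)) * g'(x)
First, find g(4):
g(4) = 2 * 4 + 0 = 8
Next, f'(u) = 3u^2
And g'(x) = 2
So f'(g(4)) * g'(4)
= 3 * 8^2 * 2
= 3 * 64 * 2
= 384

384


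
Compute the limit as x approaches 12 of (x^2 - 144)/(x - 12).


Direct substitution gives 0/0, so we factor the numerator.
Factor: (x^2 - 144) = (x - 12)(x + 12)
Cancel the common factor (x - 12):
(x^2 - 144)/(x - 12) = (x + 12)
Now substitute x = 12:
= (12) - (-12) = 24

24


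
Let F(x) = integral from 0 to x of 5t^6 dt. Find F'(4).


By the Fundamental Theorem of Calculus (Part 1):
If F(x) = integral from 0 to x of f(t) dt, then F'(x) = f(x)
Here f(t) = 5t^6
So F'(x) = 5x^6
Evaluate at x = 4:
F'(4) = 5 * 4^6
= 5 * 4096
= 20480

20480


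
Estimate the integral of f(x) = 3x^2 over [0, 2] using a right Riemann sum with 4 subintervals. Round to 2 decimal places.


Right Riemann sum uses right endpoints of each subinterval.
Interval: [0, 2], n = 4
dx = (2 - 0) / 4 = 1/2
Right endpoints: [1/2, 1, 3/2, 2]
f values: [3/4, 3, 27/4, 12]
Sum = dx * (sum of f values)
= 1/2 * 45/2
= 45/4 = 11.25

11.25


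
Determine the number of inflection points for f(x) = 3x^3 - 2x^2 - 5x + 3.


Inflection points occur where f''(x) = 0 and concavity changes.
f(x) = 3x^3 - 2x^2 - 5x + 3
f'(x) = 9x^2 - 4x - 5
f''(x) = 18x - 4
Set f''(x) = 0:
18x - 4 = 0
x = 4 / 18 = 2/9
Since f''(x) is linear (degree 1), it changes sign at this point.
Therefore there is exactly 1 inflection point.

1


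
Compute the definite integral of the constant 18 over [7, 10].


The integral of a constant k over [a, b] equals k * (b - a).
integral from 7 to 10 of 18 dx
= 18 * (10 - 7)
= 18 * 3
= 54

54


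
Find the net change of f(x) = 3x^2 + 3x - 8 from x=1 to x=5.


Net change = f(b) - f(a)
f(x) = 3x^2 + 3x - 8
Compute f(5):
f(5) = 3 * 5^2 + 3 * 5 - 8
= 75 + 15 - 8
= 82
Compute f(1):
f(1) = 3 * 1^2 + 3 * 1 - 8
= 3 + 3 - 8
= -2
Net change = 82 - (-2) = 84

84


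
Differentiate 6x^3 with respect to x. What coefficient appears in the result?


We apply the power rule: d/dx [ax^n] = a*n * x^(n-1)
d/dx [6x^3]
= 6 * 3 * x^(3-1)
= 18x^2
The coefficient is 18

18


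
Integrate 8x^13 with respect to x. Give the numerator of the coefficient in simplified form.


Apply the power rule for integration:
integral of ax^n dx = a/(n+1) * x^(n+1) + C
integral of 8x^13 dx
= 8/14 * x^14 + C
= 4/7 * x^14 + C
The coefficient in lowest terms is 4/7, and its numerator is 4

4


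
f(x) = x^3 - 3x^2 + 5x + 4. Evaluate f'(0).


Differentiate f(x) = x^3 - 3x^2 + 5x + 4 term by term:
f'(x) = 3x^2 - 6x + 5
Substitute x = 0:
f'(0) = 3 * 0^2 - 6 * 0 + 5
= 0 + 0 + 5
= 5

5


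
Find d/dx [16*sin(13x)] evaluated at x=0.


Apply the chain rule to differentiate 16*sin(13x):
d/dx [16*sin(13x)]
= 16 * cos(13x) * d/dx(13x)
= 16 * 13 * cos(13x)
= 208 * cos(13x)
Evaluate at x = 0:
= 208 * cos(0)
= 208 * 1
= 208

208


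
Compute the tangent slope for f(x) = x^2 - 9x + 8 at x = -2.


The slope of the tangent line equals f'(x) at the point.
f(x) = x^2 - 9x + 8
f'(x) = 2x - 9
At x = -2:
f'(-2) = 2 * (-2) - 9
= -4 - 9
= -13

-13


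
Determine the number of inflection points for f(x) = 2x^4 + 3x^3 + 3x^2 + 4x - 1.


Inflection points occur where f''(x) = 0 and concavity changes.
f(x) = 2x^4 + 3x^3 + 3x^2 + 4x - 1
f'(x) = 8x^3 + 9x^2 + 6x + 4
f''(x) = 24x^2 + 18x + 6
This is a quadratic in x. Use the discriminant to count real roots.
Discriminant = (18)^2 - 4 * 24 * 6
= 324 - 576
= -252
Since discriminant < 0, f''(x) = 0 has no real solutions.
Number of inflection points: 0

0


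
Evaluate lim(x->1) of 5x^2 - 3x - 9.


Since polynomials are continuous, we use direct substitution.
lim(x->1) of 5x^2 - 3x - 9
= 5 * 1^2 - 3 * 1 - 9
= 5 - 3 - 9
= -7

-7


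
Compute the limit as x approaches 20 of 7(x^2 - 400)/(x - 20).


Direct substitution gives 0/0, so we factor the numerator.
Factor: 7(x^2 - 400) = 7 * (x - 20)(x + 20)
Cancel the common factor (x - 20):
7(x^2 - 400)/(x - 20) = 7 * (x + 20)
Now substitute x = 20:
= 7 * (20 + 20) = 280

280


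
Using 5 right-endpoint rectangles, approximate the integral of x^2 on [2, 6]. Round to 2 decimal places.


Right Riemann sum uses right endpoints of each subinterval.
Interval: [2, 6], n = 5
dx = (6 - 2) / 5 = 4/5
Right endpoints: [14/5, 18/5, 22/5, 26/5, 6]
f values: [196/25, 324/25, 484/25, 676/25, 36]
Sum = dx * (sum of f values)
= 4/5 * 516/5
= 2064/25 = 82.56

82.56


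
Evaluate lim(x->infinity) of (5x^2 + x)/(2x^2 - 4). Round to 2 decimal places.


For limits at infinity with equal-degree polynomials,
we compare leading coefficients.
Numerator leading term: 5x^2
Denominator leading term: 2x^2
Divide both by x^2:
lim = (5 + 1/x) / (2 - 4/x^2)
As x -> infinity, the 1/x and 1/x^2 terms vanish:
= 5/2 = 2.50

2.50


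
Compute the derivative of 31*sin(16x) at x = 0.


Apply the chain rule to differentiate 31*sin(16x):
d/dx [31*sin(16x)]
= 31 * cos(16x) * d/dx(16x)
= 31 * 16 * cos(16x)
= 496 * cos(16x)
Evaluate at x = 0:
= 496 * cos(0)
= 496 * 1
= 496

496


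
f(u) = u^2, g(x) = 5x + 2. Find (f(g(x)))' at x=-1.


Using the chain rule: (f(g(x)))' = f'(g(x)) * g'(x)
First, find g(-1):
g(-1) = 5 * (-1) + 2 = -3
Next, f'(u) = 2u
And g'(x) = 5
So f'(g(-1)) * g'(-1)
= 2 * (-3) * 5
= -30

-30


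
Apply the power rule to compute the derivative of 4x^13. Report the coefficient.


We apply the power rule: d/dx [ax^n] = a*n * x^(n-1)
d/dx [4x^13]
= 4 * 13 * x^(13-1)
= 52x^12
The coefficient is 52

52


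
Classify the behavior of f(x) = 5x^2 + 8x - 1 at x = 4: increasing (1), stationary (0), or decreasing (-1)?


Compute f'(x) to determine behavior:
f'(x) = 10x + 8
f'(4) = 10 * 4 + 8
= 40 + 8
= 48
Since f'(4) > 0, the function is increasing (1)

1


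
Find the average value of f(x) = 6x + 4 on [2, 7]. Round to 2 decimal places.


Average value = 1/(b-a) * integral from a to b of f(x) dx
First compute the integral of 6x + 4:
F(x) = 3x^2 + 4x
F(7) = 3 * 49 + 4 * 7 = 175
F(2) = 3 * 4 + 4 * 2 = 20
Integral = 175 - 20 = 155
Average = 155 / (7 - 2) = 155 / 5
= 31 = 31.00

31.00


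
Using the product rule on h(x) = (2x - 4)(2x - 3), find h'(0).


Let u(x) = 2x - 4 and v(x) = 2x - 3
u'(x) = 2
v'(x) = 2
Product rule: h'(x) = u'(x)*v(x) + u(x)*v'(x)
= 2 * (2x - 3) + (2x - 4) * 2
At x = 0:
u(0) = 2 * 0 - 4 = -4
v(0) = 2 * 0 - 3 = -3
h'(0) = 2 * (-3) + (-4) * 2
= -6 - 8
= -14

-14


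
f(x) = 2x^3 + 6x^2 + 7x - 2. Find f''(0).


First derivative:
f'(x) = 6x^2 + 12x + 7
Second derivative:
f''(x) = 12x + 12
Substitute x = 0:
f''(0) = 12 * 0 + 12
= 0 + 12
= 12

12


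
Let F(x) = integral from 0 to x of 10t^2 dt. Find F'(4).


By the Fundamental Theorem of Calculus (Part 1):
If F(x) = integral from 0 to x of f(t) dt, then F'(x) = f(x)
Here f(t) = 10t^2
So F'(x) = 10x^2
Evaluate at x = 4:
F'(4) = 10 * 4^2
= 10 * 16
= 160

160


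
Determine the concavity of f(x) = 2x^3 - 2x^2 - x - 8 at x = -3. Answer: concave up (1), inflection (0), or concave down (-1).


Concavity is determined by the sign of f''(x).
f(x) = 2x^3 - 2x^2 - x - 8
f'(x) = 6x^2 - 4x - 1
f''(x) = 12x - 4
f''(-3) = 12 * (-3) - 4
= -36 - 4
= -40
Since f''(-3) < 0, the function is concave down (-1)

-1


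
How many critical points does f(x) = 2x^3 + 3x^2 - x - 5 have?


Find where f'(x) = 0:
f(x) = 2x^3 + 3x^2 - x - 5
f'(x) = 6x^2 + 6x - 1
This is a quadratic in x. Use the discriminant to count real roots.
Discriminant = (6)^2 - 4 * 6 * (-1)
= 36 - (-24)
= 60
Since discriminant > 0, f'(x) = 0 has 2 real solutions.
Number of critical points: 2

2


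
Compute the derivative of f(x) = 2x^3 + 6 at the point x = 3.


Differentiate f(x) = 2x^3 + 6 term by term:
f'(x) = 6x^2
Substitute x = 3:
f'(3) = 6 * 3^2 + 0 * 3 + 0
= 54 + 0 + 0
= 54

54


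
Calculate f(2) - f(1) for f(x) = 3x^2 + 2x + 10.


Net change = f(b) - f(a)
f(x) = 3x^2 + 2x + 10
Compute f(2):
f(2) = 3 * 2^2 + 2 * 2 + 10
= 12 + 4 + 10
= 26
Compute f(1):
f(1) = 3 * 1^2 + 2 * 1 + 10
= 3 + 2 + 10
= 15
Net change = 26 - 15 = 11

11


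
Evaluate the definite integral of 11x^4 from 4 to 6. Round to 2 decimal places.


Find the antiderivative of 11x^4:
F(x) = 11/5 * x^5
Apply the Fundamental Theorem of Calculus:
F(6) - F(4)
= 11/5 * 6^5 - 11/5 * 4^5
= 11/5 * (7776 - 1024)
= 11/5 * 6752
= 74272/5 = 14854.40

14854.40


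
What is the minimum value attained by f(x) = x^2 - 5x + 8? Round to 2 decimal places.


For a quadratic f(x) = ax^2 + bx + c with a > 0, the minimum is at the vertex.
Vertex x-coordinate: x = -b/(2a)
x = -(-5) / (2 * 1)
x = 5/2
Substitute back to find the minimum value:
f(5/2) = 1 * (5/2)^2 - 5 * (5/2) + 8
= 25/4 - 25/2 + 8
= 7/4 = 1.75

1.75


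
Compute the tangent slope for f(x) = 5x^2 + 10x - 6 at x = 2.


The slope of the tangent line equals f'(x) at the point.
f(x) = 5x^2 + 10x - 6
f'(x) = 10x + 10
At x = 2:
f'(2) = 10 * 2 + 10
= 20 + 10
= 30

30


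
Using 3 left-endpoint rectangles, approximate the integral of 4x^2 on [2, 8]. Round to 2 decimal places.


Left Riemann sum uses left endpoints of each subinterval.
Interval: [2, 8], n = 3
dx = (8 - 2) / 3 = 2
Left endpoints: [2, 4, 6]
f values: [16, 64, 144]
Sum = dx * (sum of f values)
= 2 * 224
= 448 = 448.00

448.00


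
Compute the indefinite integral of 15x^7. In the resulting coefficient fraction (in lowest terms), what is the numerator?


Apply the power rule for integration:
integral of ax^n dx = a/(n+1) * x^(n+1) + C
integral of 15x^7 dx
= 15/8 * x^8 + C
The coefficient in lowest terms is 15/8, and its numerator is 15

15


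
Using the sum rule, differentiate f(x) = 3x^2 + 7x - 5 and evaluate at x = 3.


Differentiate term by term using power and sum rules:
f(x) = 3x^2 + 7x - 5
f'(x) = 6x + 7
Substitute x = 3:
f'(3) = 6 * 3 + 7
= 18 + 7
= 25

25


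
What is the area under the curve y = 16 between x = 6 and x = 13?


The area under a constant function y = 16 is a rectangle.
Width = 13 - 6 = 7
Height = 16
Area = width * height
= 7 * 16
= 112

112


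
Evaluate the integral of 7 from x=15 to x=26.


The integral of a constant k over [a, b] equals k * (b - a).
integral from 15 to 26 of 7 dx
= 7 * (26 - 15)
= 7 * 11
= 77

77


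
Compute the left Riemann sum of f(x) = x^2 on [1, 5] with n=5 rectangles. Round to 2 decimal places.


Left Riemann sum uses left endpoints of each subinterval.
Interval: [1, 5], n = 5
dx = (5 - 1) / 5 = 4/5
Left endpoints: [1, 9/5, 13/5, 17/5, 21/5]
f values: [1, 81/25, 169/25, 289/25, 441/25]
Sum = dx * (sum of f values)
= 4/5 * 201/5
= 804/25 = 32.16

32.16


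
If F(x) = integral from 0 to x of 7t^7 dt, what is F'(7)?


By the Fundamental Theorem of Calculus (Part 1):
If F(x) = integral from 0 to x of f(t) dt, then F'(x) = f(x)
Here f(t) = 7t^7
So F'(x) = 7x^7
Evaluate at x = 7:
F'(7) = 7 * 7^7
= 7 * 823543
= 5764801

5764801


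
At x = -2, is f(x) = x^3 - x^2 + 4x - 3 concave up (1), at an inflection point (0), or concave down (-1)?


Concavity is determined by the sign of f''(x).
f(x) = x^3 - x^2 + 4x - 3
f'(x) = 3x^2 - 2x + 4
f''(x) = 6x - 2
f''(-2) = 6 * (-2) - 2
= -12 - 2
= -14
Since f''(-2) < 0, the function is concave down (-1)

-1


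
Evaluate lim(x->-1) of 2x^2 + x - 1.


Since polynomials are continuous, we use direct substitution.
lim(x->-1) of 2x^2 + x - 1
= 2 * (-1)^2 + 1 * (-1) - 1
= 2 - 1 - 1
= 0

0


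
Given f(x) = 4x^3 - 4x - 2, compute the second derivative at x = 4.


First derivative:
f'(x) = 12x^2 - 4
Second derivative:
f''(x) = 24x
Substitute x = 4:
f''(4) = 24 * 4 + 0
= 96 + 0
= 96

96


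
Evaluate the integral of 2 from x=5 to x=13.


The integral of a constant k over [a, b] equals k * (b - a).
integral from 5 to 13 of 2 dx
= 2 * (13 - 5)
= 2 * 8
= 16

16


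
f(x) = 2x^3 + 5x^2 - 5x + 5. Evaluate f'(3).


Differentiate f(x) = 2x^3 + 5x^2 - 5x + 5 term by term:
f'(x) = 6x^2 + 10x - 5
Substitute x = 3:
f'(3) = 6 * 3^2 + 10 * 3 - 5
= 54 + 30 - 5
= 79

79


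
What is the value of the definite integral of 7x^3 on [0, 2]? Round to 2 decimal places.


Find the antiderivative of 7x^3:
F(x) = 7/4 * x^4
Apply the Fundamental Theorem of Calculus:
F(2) - F(0)
= 7/4 * 2^4 - 7/4 * 0^4
= 7/4 * (16 - 0)
= 7/4 * 16
= 28 = 28.00

28.00


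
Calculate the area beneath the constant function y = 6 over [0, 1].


The area under a constant function y = 6 is a rectangle.
Width = 1 - 0 = 1
Height = 6
Area = width * height
= 1 * 6
= 6

6


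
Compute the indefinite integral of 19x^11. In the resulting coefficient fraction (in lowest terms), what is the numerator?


Apply the power rule for integration:
integral of ax^n dx = a/(n+1) * x^(n+1) + C
integral of 19x^11 dx
= 19/12 * x^12 + C
The coefficient in lowest terms is 19/12, and its numerator is 19

19


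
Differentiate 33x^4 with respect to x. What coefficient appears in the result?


We apply the power rule: d/dx [ax^n] = a*n * x^(n-1)
d/dx [33x^4]
= 33 * 4 * x^(4-1)
= 132x^3
The coefficient is 132

132


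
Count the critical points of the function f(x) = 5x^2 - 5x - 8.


Find where f'(x) = 0:
f'(x) = 10x - 5
Set f'(x) = 0:
10x - 5 = 0
x = 5 / 10 = 1/2
This is a linear equation in x, so there is exactly one solution.
Number of critical points: 1

1


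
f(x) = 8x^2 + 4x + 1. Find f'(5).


Differentiate term by term using power and sum rules:
f(x) = 8x^2 + 4x + 1
f'(x) = 16x + 4
Substitute x = 5:
f'(5) = 16 * 5 + 4
= 80 + 4
= 84

84


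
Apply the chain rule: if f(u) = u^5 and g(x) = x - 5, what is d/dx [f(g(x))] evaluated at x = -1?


Using the chain rule: (f(g(x)))' = f'(g(x)) * g'(x)
First, find g(-1):
g(-1) = 1 * (-1) - 5 = -6
Next, f'(u) = 5u^4
And g'(x) = 1
So f'(g(-1)) * g'(-1)
= 5 * (-6)^4 * 1
= 5 * 1296 * 1
= 6480

6480


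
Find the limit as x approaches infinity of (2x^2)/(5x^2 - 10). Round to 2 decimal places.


For limits at infinity with equal-degree polynomials,
we compare leading coefficients.
Numerator leading term: 2x^2
Denominator leading term: 5x^2
Divide both by x^2:
lim = (2) / (5 - 10/x^2)
As x -> infinity, the 1/x and 1/x^2 terms vanish:
= 2/5 = 0.40

0.40


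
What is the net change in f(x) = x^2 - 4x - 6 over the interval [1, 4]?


Net change = f(b) - f(a)
f(x) = x^2 - 4x - 6
Compute f(4):
f(4) = 1 * 4^2 - 4 * 4 - 6
= 16 - 16 - 6
= -6
Compute f(1):
f(1) = 1 * 1^2 - 4 * 1 - 6
= 1 - 4 - 6
= -9
Net change = -6 - (-9) = 3

3


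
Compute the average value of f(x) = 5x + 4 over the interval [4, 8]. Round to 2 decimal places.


Average value = 1/(b-a) * integral from a to b of f(x) dx
First compute the integral of 5x + 4:
F(x) = (5/2)x^2 + 4x
F(8) = 5/2 * 64 + 4 * 8 = 192
F(4) = 5/2 * 16 + 4 * 4 = 56
Integral = 192 - 56 = 136
Average = 136 / (8 - 4) = 136 / 4
= 34 = 34.00

34.00


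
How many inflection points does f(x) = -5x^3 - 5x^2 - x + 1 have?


Inflection points occur where f''(x) = 0 and concavity changes.
f(x) = -5x^3 - 5x^2 - x + 1
f'(x) = -15x^2 - 10x - 1
f''(x) = -30x - 10
Set f''(x) = 0:
-30x - 10 = 0
x = 10 / (-30) = -1/3
Since f''(x) is linear (degree 1), it changes sign at this point.
Therefore there is exactly 1 inflection point.

1


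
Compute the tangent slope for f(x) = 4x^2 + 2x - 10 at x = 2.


The slope of the tangent line equals f'(x) at the point.
f(x) = 4x^2 + 2x - 10
f'(x) = 8x + 2
At x = 2:
f'(2) = 8 * 2 + 2
= 16 + 2
= 18

18


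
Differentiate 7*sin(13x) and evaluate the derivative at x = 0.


Apply the chain rule to differentiate 7*sin(13x):
d/dx [7*sin(13x)]
= 7 * cos(13x) * d/dx(13x)
= 7 * 13 * cos(13x)
= 91 * cos(13x)
Evaluate at x = 0:
= 91 * cos(0)
= 91 * 1
= 91

91


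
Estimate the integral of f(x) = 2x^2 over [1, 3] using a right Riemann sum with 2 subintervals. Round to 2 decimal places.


Right Riemann sum uses right endpoints of each subinterval.
Interval: [1, 3], n = 2
dx = (3 - 1) / 2 = 1
Right endpoints: [2, 3]
f values: [8, 18]
Sum = dx * (sum of f values)
= 1 * 26
= 26 = 26.00

26.00


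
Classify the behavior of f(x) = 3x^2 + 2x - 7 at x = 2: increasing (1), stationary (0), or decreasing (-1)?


Compute f'(x) to determine behavior:
f'(x) = 6x + 2
f'(2) = 6 * 2 + 2
= 12 + 2
= 14
Since f'(2) > 0, the function is increasing (1)

1


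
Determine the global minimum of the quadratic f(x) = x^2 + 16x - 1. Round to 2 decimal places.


For a quadratic f(x) = ax^2 + bx + c with a > 0, the minimum is at the vertex.
Vertex x-coordinate: x = -b/(2a)
x = -(16) / (2 * 1)
x = -16/2 = -8
Substitute back to find the minimum value:
f(-8) = 1 * (-8)^2 + 16 * (-8) - 1
= 64 - 128 - 1
= -65 = -65.00

-65.00


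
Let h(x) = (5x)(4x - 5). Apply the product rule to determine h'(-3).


Let u(x) = 5x and v(x) = 4x - 5
u'(x) = 5
v'(x) = 4
Product rule: h'(x) = u'(x)*v(x) + u(x)*v'(x)
= 5 * (4x - 5) + (5x) * 4
At x = -3:
u(-3) = 5 * (-3) + 0 = -15
v(-3) = 4 * (-3) - 5 = -17
h'(-3) = 5 * (-17) + (-15) * 4
= -85 - 60
= -145

-145


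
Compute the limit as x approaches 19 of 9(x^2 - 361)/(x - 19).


Direct substitution gives 0/0, so we factor the numerator.
Factor: 9(x^2 - 361) = 9 * (x - 19)(x + 19)
Cancel the common factor (x - 19):
9(x^2 - 361)/(x - 19) = 9 * (x + 19)
Now substitute x = 19:
= 9 * (19 + 19) = 342

342


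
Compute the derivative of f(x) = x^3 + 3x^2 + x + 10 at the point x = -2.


Differentiate f(x) = x^3 + 3x^2 + x + 10 term by term:
f'(x) = 3x^2 + 6x + 1
Substitute x = -2:
f'(-2) = 3 * (-2)^2 + 6 * (-2) + 1
= 12 - 12 + 1
= 1

1


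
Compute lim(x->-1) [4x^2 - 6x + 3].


Since polynomials are continuous, we use direct substitution.
lim(x->-1) of 4x^2 - 6x + 3
= 4 * (-1)^2 - 6 * (-1) + 3
= 4 + 6 + 3
= 13

13


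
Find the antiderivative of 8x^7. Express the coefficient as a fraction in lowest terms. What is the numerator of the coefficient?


Apply the power rule for integration:
integral of ax^n dx = a/(n+1) * x^(n+1) + C
integral of 8x^7 dx
= 8/8 * x^8 + C
= 1 * x^8 + C
The coefficient in lowest terms is 1 = 1/1, so its numerator is 1

1


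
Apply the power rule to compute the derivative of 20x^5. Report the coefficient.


We apply the power rule: d/dx [ax^n] = a*n * x^(n-1)
d/dx [20x^5]
= 20 * 5 * x^(5-1)
= 100x^4
The coefficient is 100

100


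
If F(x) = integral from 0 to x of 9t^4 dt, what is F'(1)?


By the Fundamental Theorem of Calculus (Part 1):
If F(x) = integral from 0 to x of f(t) dt, then F'(x) = f(x)
Here f(t) = 9t^4
So F'(x) = 9x^4
Evaluate at x = 1:
F'(1) = 9 * 1^4
= 9 * 1
= 9

9


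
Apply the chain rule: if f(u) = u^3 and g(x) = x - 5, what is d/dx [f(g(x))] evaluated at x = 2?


Using the chain rule: (f(g(x)))' = f'(g(x)) * g'(x)
First, find g(2):
g(2) = 1 * 2 - 5 = -3
Next, f'(u) = 3u^2
And g'(x) = 1
So f'(g(2)) * g'(2)
= 3 * (-3)^2 * 1
= 3 * 9 * 1
= 27

27


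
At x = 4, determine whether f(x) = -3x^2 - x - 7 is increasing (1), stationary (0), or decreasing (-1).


Compute f'(x) to determine behavior:
f'(x) = -6x - 1
f'(4) = -6 * 4 - 1
= -24 - 1
= -25
Since f'(4) < 0, the function is decreasing (-1)

-1


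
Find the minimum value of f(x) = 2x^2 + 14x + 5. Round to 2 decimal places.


For a quadratic f(x) = ax^2 + bx + c with a > 0, the minimum is at the vertex.
Vertex x-coordinate: x = -b/(2a)
x = -(14) / (2 * 2)
x = -14/4 = -7/2
Substitute back to find the minimum value:
f(-7/2) = 2 * (-7/2)^2 + 14 * (-7/2) + 5
= 49/2 - 49 + 5
= -39/2 = -19.50

-19.50


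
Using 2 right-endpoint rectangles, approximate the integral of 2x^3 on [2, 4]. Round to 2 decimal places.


Right Riemann sum uses right endpoints of each subinterval.
Interval: [2, 4], n = 2
dx = (4 - 2) / 2 = 1
Right endpoints: [3, 4]
f values: [54, 128]
Sum = dx * (sum of f values)
= 1 * 182
= 182 = 182.00

182.00


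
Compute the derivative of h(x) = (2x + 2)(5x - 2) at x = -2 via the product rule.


Let u(x) = 2x + 2 and v(x) = 5x - 2
u'(x) = 2
v'(x) = 5
Product rule: h'(x) = u'(x)*v(x) + u(x)*v'(x)
= 2 * (5x - 2) + (2x + 2) * 5
At x = -2:
u(-2) = 2 * (-2) + 2 = -2
v(-2) = 5 * (-2) - 2 = -12
h'(-2) = 2 * (-12) + (-2) * 5
= -24 - 10
= -34

-34


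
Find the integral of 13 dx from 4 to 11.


The integral of a constant k over [a, b] equals k * (b - a).
integral from 4 to 11 of 13 dx
= 13 * (11 - 4)
= 13 * 7
= 91

91


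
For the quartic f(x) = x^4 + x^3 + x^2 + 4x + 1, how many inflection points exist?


Inflection points occur where f''(x) = 0 and concavity changes.
f(x) = x^4 + x^3 + x^2 + 4x + 1
f'(x) = 4x^3 + 3x^2 + 2x + 4
f''(x) = 12x^2 + 6x + 2
This is a quadratic in x. Use the discriminant to count real roots.
Discriminant = (6)^2 - 4 * 12 * 2
= 36 - 96
= -60
Since discriminant < 0, f''(x) = 0 has no real solutions.
Number of inflection points: 0

0


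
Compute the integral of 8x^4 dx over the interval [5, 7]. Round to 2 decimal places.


Find the antiderivative of 8x^4:
F(x) = 8/5 * x^5
Apply the Fundamental Theorem of Calculus:
F(7) - F(5)
= 8/5 * 7^5 - 8/5 * 5^5
= 8/5 * (16807 - 3125)
= 8/5 * 13682
= 109456/5 = 21891.20

21891.20


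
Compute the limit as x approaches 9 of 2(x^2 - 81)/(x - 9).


Direct substitution gives 0/0, so we factor the numerator.
Factor: 2(x^2 - 81) = 2 * (x - 9)(x + 9)
Cancel the common factor (x - 9):
2(x^2 - 81)/(x - 9) = 2 * (x + 9)
Now substitute x = 9:
= 2 * (9 + 9) = 36

36


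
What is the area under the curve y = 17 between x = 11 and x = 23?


The area under a constant function y = 17 is a rectangle.
Width = 23 - 11 = 12
Height = 17
Area = width * height
= 12 * 17
= 204

204


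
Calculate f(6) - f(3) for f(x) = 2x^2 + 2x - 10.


Net change = f(b) - f(a)
f(x) = 2x^2 + 2x - 10
Compute f(6):
f(6) = 2 * 6^2 + 2 * 6 - 10
= 72 + 12 - 10
= 74
Compute f(3):
f(3) = 2 * 3^2 + 2 * 3 - 10
= 18 + 6 - 10
= 14
Net change = 74 - 14 = 60

60


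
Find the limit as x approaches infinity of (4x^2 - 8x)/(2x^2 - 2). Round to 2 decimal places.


For limits at infinity with equal-degree polynomials,
we compare leading coefficients.
Numerator leading term: 4x^2
Denominator leading term: 2x^2
Divide both by x^2:
lim = (4 - 8/x) / (2 - 2/x^2)
As x -> infinity, the 1/x and 1/x^2 terms vanish:
= 4/2 = 2 = 2.00

2.00


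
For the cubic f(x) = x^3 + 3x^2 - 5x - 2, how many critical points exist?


Find where f'(x) = 0:
f(x) = x^3 + 3x^2 - 5x - 2
f'(x) = 3x^2 + 6x - 5
This is a quadratic in x. Use the discriminant to count real roots.
Discriminant = (6)^2 - 4 * 3 * (-5)
= 36 - (-60)
= 96
Since discriminant > 0, f'(x) = 0 has 2 real solutions.
Number of critical points: 2

2


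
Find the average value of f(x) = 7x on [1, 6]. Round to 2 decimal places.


Average value = 1/(b-a) * integral from a to b of f(x) dx
First compute the integral of 7x:
F(x) = (7/2)x^2
F(6) = 7/2 * 36 + 0 * 6 = 126
F(1) = 7/2 * 1 + 0 * 1 = 7/2
Integral = 126 - 7/2 = 245/2
Average = (245/2) / (6 - 1) = (245/2) / 5
= 49/2 = 24.50

24.50


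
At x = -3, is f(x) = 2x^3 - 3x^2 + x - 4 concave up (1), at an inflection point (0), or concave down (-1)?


Concavity is determined by the sign of f''(x).
f(x) = 2x^3 - 3x^2 + x - 4
f'(x) = 6x^2 - 6x + 1
f''(x) = 12x - 6
f''(-3) = 12 * (-3) - 6
= -36 - 6
= -42
Since f''(-3) < 0, the function is concave down (-1)

-1


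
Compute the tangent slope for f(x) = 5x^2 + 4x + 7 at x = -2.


The slope of the tangent line equals f'(x) at the point.
f(x) = 5x^2 + 4x + 7
f'(x) = 10x + 4
At x = -2:
f'(-2) = 10 * (-2) + 4
= -20 + 4
= -16

-16


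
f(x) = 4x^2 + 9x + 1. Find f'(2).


Differentiate term by term using power and sum rules:
f(x) = 4x^2 + 9x + 1
f'(x) = 8x + 9
Substitute x = 2:
f'(2) = 8 * 2 + 9
= 16 + 9
= 25

25


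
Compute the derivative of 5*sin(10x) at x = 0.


Apply the chain rule to differentiate 5*sin(10x):
d/dx [5*sin(10x)]
= 5 * cos(10x) * d/dx(10x)
= 5 * 10 * cos(10x)
= 50 * cos(10x)
Evaluate at x = 0:
= 50 * cos(0)
= 50 * 1
= 50

50


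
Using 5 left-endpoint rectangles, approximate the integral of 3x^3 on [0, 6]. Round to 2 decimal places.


Left Riemann sum uses left endpoints of each subinterval.
Interval: [0, 6], n = 5
dx = (6 - 0) / 5 = 6/5
Left endpoints: [0, 6/5, 12/5, 18/5, 24/5]
f values: [0, 648/125, 5184/125, 17496/125, 41472/125]
Sum = dx * (sum of f values)
= 6/5 * 2592/5
= 15552/25 = 622.08

622.08


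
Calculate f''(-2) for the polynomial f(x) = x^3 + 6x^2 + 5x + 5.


First derivative:
f'(x) = 3x^2 + 12x + 5
Second derivative:
f''(x) = 6x + 12
Substitute x = -2:
f''(-2) = 6 * (-2) + 12
= -12 + 12
= 0

0


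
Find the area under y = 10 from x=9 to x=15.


The area under a constant function y = 10 is a rectangle.
Width = 15 - 9 = 6
Height = 10
Area = width * height
= 6 * 10
= 60

60


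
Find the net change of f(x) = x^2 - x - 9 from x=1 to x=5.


Net change = f(b) - f(a)
f(x) = x^2 - x - 9
Compute f(5):
f(5) = 1 * 5^2 - 1 * 5 - 9
= 25 - 5 - 9
= 11
Compute f(1):
f(1) = 1 * 1^2 - 1 * 1 - 9
= 1 - 1 - 9
= -9
Net change = 11 - (-9) = 20

20


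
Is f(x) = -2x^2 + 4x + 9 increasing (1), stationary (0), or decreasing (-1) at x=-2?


Compute f'(x) to determine behavior:
f'(x) = -4x + 4
f'(-2) = -4 * (-2) + 4
= 8 + 4
= 12
Since f'(-2) > 0, the function is increasing (1)

1


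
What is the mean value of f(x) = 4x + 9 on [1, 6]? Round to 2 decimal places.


Average value = 1/(b-a) * integral from a to b of f(x) dx
First compute the integral of 4x + 9:
F(x) = 2x^2 + 9x
F(6) = 2 * 36 + 9 * 6 = 126
F(1) = 2 * 1 + 9 * 1 = 11
Integral = 126 - 11 = 115
Average = 115 / (6 - 1) = 115 / 5
= 23 = 23.00

23.00


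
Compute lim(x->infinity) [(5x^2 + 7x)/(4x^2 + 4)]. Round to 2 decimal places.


For limits at infinity with equal-degree polynomials,
we compare leading coefficients.
Numerator leading term: 5x^2
Denominator leading term: 4x^2
Divide both by x^2:
lim = (5 + 7/x) / (4 + 4/x^2)
As x -> infinity, the 1/x and 1/x^2 terms vanish:
= 5/4 = 1.25

1.25


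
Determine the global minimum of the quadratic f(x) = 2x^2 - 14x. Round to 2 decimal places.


For a quadratic f(x) = ax^2 + bx + c with a > 0, the minimum is at the vertex.
Vertex x-coordinate: x = -b/(2a)
x = -(-14) / (2 * 2)
x = 14/4 = 7/2
Substitute back to find the minimum value:
f(7/2) = 2 * (7/2)^2 - 14 * (7/2) + 0
= 49/2 - 49 + 0
= -49/2 = -24.50

-24.50


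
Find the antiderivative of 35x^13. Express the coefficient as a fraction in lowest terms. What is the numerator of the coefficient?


Apply the power rule for integration:
integral of ax^n dx = a/(n+1) * x^(n+1) + C
integral of 35x^13 dx
= 35/14 * x^14 + C
= 5/2 * x^14 + C
The coefficient in lowest terms is 5/2, and its numerator is 5

5


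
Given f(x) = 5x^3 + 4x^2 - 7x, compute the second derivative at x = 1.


First derivative:
f'(x) = 15x^2 + 8x - 7
Second derivative:
f''(x) = 30x + 8
Substitute x = 1:
f''(1) = 30 * 1 + 8
= 30 + 8
= 38

38


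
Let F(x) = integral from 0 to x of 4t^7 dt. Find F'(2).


By the Fundamental Theorem of Calculus (Part 1):
If F(x) = integral from 0 to x of f(t) dt, then F'(x) = f(x)
Here f(t) = 4t^7
So F'(x) = 4x^7
Evaluate at x = 2:
F'(2) = 4 * 2^7
= 4 * 128
= 512

512


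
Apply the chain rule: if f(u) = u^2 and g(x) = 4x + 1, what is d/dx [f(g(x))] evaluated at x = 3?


Using the chain rule: (f(g(x)))' = f'(g(x)) * g'(x)
First, find g(3):
g(3) = 4 * 3 + 1 = 13
Next, f'(u) = 2u
And g'(x) = 4
So f'(g(3)) * g'(3)
= 2 * 13 * 4
= 104

104


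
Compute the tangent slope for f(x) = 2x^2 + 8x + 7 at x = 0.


The slope of the tangent line equals f'(x) at the point.
f(x) = 2x^2 + 8x + 7
f'(x) = 4x + 8
At x = 0:
f'(0) = 4 * 0 + 8
= 0 + 8
= 8

8


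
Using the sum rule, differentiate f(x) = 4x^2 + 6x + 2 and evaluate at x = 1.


Differentiate term by term using power and sum rules:
f(x) = 4x^2 + 6x + 2
f'(x) = 8x + 6
Substitute x = 1:
f'(1) = 8 * 1 + 6
= 8 + 6
= 14

14


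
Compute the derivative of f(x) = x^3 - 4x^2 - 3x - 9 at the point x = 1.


Differentiate f(x) = x^3 - 4x^2 - 3x - 9 term by term:
f'(x) = 3x^2 - 8x - 3
Substitute x = 1:
f'(1) = 3 * 1^2 - 8 * 1 - 3
= 3 - 8 - 3
= -8

-8


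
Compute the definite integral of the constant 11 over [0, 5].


The integral of a constant k over [a, b] equals k * (b - a).
integral from 0 to 5 of 11 dx
= 11 * (5 - 0)
= 11 * 5
= 55

55


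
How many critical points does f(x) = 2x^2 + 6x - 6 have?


Find where f'(x) = 0:
f'(x) = 4x + 6
Set f'(x) = 0:
4x + 6 = 0
x = -6 / 4 = -3/2
This is a linear equation in x, so there is exactly one solution.
Number of critical points: 1

1


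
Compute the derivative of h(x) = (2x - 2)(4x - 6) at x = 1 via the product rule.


Let u(x) = 2x - 2 and v(x) = 4x - 6
u'(x) = 2
v'(x) = 4
Product rule: h'(x) = u'(x)*v(x) + u(x)*v'(x)
= 2 * (4x - 6) + (2x - 2) * 4
At x = 1:
u(1) = 2 * 1 - 2 = 0
v(1) = 4 * 1 - 6 = -2
h'(1) = 2 * (-2) + 0 * 4
= -4 + 0
= -4

-4


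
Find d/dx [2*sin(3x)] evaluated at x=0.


Apply the chain rule to differentiate 2*sin(3x):
d/dx [2*sin(3x)]
= 2 * cos(3x) * d/dx(3x)
= 2 * 3 * cos(3x)
= 6 * cos(3x)
Evaluate at x = 0:
= 6 * cos(0)
= 6 * 1
= 6

6


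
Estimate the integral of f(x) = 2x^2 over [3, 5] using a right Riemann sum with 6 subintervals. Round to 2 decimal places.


Right Riemann sum uses right endpoints of each subinterval.
Interval: [3, 5], n = 6
dx = (5 - 3) / 6 = 1/3
Right endpoints: [10/3, 11/3, 4, 13/3, 14/3, 5]
f values: [200/9, 242/9, 32, 338/9, 392/9, 50]
Sum = dx * (sum of f values)
= 1/3 * 1910/9
= 1910/27 ≈ 70.74

70.74


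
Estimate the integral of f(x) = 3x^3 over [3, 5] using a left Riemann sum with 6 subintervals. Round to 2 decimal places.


Left Riemann sum uses left endpoints of each subinterval.
Interval: [3, 5], n = 6
dx = (5 - 3) / 6 = 1/3
Left endpoints: [3, 10/3, 11/3, 4, 13/3, 14/3]
f values: [81, 1000/9, 1331/9, 192, 2197/9, 2744/9]
Sum = dx * (sum of f values)
= 1/3 * 1081
= 1081/3 ≈ 360.33

360.33


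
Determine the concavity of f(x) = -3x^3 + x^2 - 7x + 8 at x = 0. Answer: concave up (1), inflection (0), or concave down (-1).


Concavity is determined by the sign of f''(x).
f(x) = -3x^3 + x^2 - 7x + 8
f'(x) = -9x^2 + 2x - 7
f''(x) = -18x + 2
f''(0) = -18 * 0 + 2
= 0 + 2
= 2
Since f''(0) > 0, the function is concave up (1)

1


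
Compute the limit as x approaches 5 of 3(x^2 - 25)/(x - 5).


Direct substitution gives 0/0, so we factor the numerator.
Factor: 3(x^2 - 25) = 3 * (x - 5)(x + 5)
Cancel the common factor (x - 5):
3(x^2 - 25)/(x - 5) = 3 * (x + 5)
Now substitute x = 5:
= 3 * (5 + 5) = 30

30


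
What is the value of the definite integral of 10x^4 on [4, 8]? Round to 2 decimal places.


Find the antiderivative of 10x^4:
F(x) = 10/5 * x^5
Apply the Fundamental Theorem of Calculus:
F(8) - F(4)
= 10/5 * 8^5 - 10/5 * 4^5
= 10/5 * (32768 - 1024)
= 10/5 * 31744
= 63488 = 63488.00

63488.00


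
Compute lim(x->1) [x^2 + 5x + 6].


Since polynomials are continuous, we use direct substitution.
lim(x->1) of x^2 + 5x + 6
= 1 * 1^2 + 5 * 1 + 6
= 1 + 5 + 6
= 12

12


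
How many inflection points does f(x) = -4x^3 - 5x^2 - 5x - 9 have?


Inflection points occur where f''(x) = 0 and concavity changes.
f(x) = -4x^3 - 5x^2 - 5x - 9
f'(x) = -12x^2 - 10x - 5
f''(x) = -24x - 10
Set f''(x) = 0:
-24x - 10 = 0
x = 10 / (-24) = -5/12
Since f''(x) is linear (degree 1), it changes sign at this point.
Therefore there is exactly 1 inflection point.

1


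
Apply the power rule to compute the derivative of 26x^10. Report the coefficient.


We apply the power rule: d/dx [ax^n] = a*n * x^(n-1)
d/dx [26x^10]
= 26 * 10 * x^(10-1)
= 260x^9
The coefficient is 260

260


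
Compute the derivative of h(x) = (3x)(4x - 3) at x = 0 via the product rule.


Let u(x) = 3x and v(x) = 4x - 3
u'(x) = 3
v'(x) = 4
Product rule: h'(x) = u'(x)*v(x) + u(x)*v'(x)
= 3 * (4x - 3) + (3x) * 4
At x = 0:
u(0) = 3 * 0 + 0 = 0
v(0) = 4 * 0 - 3 = -3
h'(0) = 3 * (-3) + 0 * 4
= -9 + 0
= -9

-9


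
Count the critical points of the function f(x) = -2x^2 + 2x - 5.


Find where f'(x) = 0:
f'(x) = -4x + 2
Set f'(x) = 0:
-4x + 2 = 0
x = -2 / (-4) = 1/2
This is a linear equation in x, so there is exactly one solution.
Number of critical points: 1

1


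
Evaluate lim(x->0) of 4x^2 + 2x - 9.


Since polynomials are continuous, we use direct substitution.
lim(x->0) of 4x^2 + 2x - 9
= 4 * 0^2 + 2 * 0 - 9
= 0 + 0 - 9
= -9

-9


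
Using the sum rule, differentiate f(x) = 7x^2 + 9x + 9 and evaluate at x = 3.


Differentiate term by term using power and sum rules:
f(x) = 7x^2 + 9x + 9
f'(x) = 14x + 9
Substitute x = 3:
f'(3) = 14 * 3 + 9
= 42 + 9
= 51

51


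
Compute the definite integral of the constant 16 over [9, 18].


The integral of a constant k over [a, b] equals k * (b - a).
integral from 9 to 18 of 16 dx
= 16 * (18 - 9)
= 16 * 9
= 144

144


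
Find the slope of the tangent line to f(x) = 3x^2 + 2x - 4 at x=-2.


The slope of the tangent line equals f'(x) at the point.
f(x) = 3x^2 + 2x - 4
f'(x) = 6x + 2
At x = -2:
f'(-2) = 6 * (-2) + 2
= -12 + 2
= -10

-10


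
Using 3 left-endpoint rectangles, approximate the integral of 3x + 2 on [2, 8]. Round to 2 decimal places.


Left Riemann sum uses left endpoints of each subinterval.
Interval: [2, 8], n = 3
dx = (8 - 2) / 3 = 2
Left endpoints: [2, 4, 6]
f values: [8, 14, 20]
Sum = dx * (sum of f values)
= 2 * 42
= 84 = 84.00

84.00


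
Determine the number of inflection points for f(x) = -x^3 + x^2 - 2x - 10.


Inflection points occur where f''(x) = 0 and concavity changes.
f(x) = -x^3 + x^2 - 2x - 10
f'(x) = -3x^2 + 2x - 2
f''(x) = -6x + 2
Set f''(x) = 0:
-6x + 2 = 0
x = -2 / (-6) = 1/3
Since f''(x) is linear (degree 1), it changes sign at this point.
Therefore there is exactly 1 inflection point.

1


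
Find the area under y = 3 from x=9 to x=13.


The area under a constant function y = 3 is a rectangle.
Width = 13 - 9 = 4
Height = 3
Area = width * height
= 4 * 3
= 12

12


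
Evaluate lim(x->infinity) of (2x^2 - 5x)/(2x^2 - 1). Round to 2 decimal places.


For limits at infinity with equal-degree polynomials,
we compare leading coefficients.
Numerator leading term: 2x^2
Denominator leading term: 2x^2
Divide both by x^2:
lim = (2 - 5/x) / (2 - 1/x^2)
As x -> infinity, the 1/x and 1/x^2 terms vanish:
= 2/2 = 1 = 1.00

1.00


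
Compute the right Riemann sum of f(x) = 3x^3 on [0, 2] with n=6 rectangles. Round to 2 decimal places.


Right Riemann sum uses right endpoints of each subinterval.
Interval: [0, 2], n = 6
dx = (2 - 0) / 6 = 1/3
Right endpoints: [1/3, 2/3, 1, 4/3, 5/3, 2]
f values: [1/9, 8/9, 3, 64/9, 125/9, 24]
Sum = dx * (sum of f values)
= 1/3 * 49
= 49/3 ≈ 16.33

16.33


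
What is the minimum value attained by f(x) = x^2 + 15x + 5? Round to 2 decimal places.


For a quadratic f(x) = ax^2 + bx + c with a > 0, the minimum is at the vertex.
Vertex x-coordinate: x = -b/(2a)
x = -(15) / (2 * 1)
x = -15/2
Substitute back to find the minimum value:
f(-15/2) = 1 * (-15/2)^2 + 15 * (-15/2) + 5
= 225/4 - 225/2 + 5
= -205/4 = -51.25

-51.25


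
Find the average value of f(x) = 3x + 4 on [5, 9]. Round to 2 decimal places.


Average value = 1/(b-a) * integral from a to b of f(x) dx
First compute the integral of 3x + 4:
F(x) = (3/2)x^2 + 4x
F(9) = 3/2 * 81 + 4 * 9 = 315/2
F(5) = 3/2 * 25 + 4 * 5 = 115/2
Integral = 315/2 - 115/2 = 100
Average = 100 / (9 - 5) = 100 / 4
= 25 = 25.00

25.00


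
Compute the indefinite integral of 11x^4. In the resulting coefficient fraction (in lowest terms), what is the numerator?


Apply the power rule for integration:
integral of ax^n dx = a/(n+1) * x^(n+1) + C
integral of 11x^4 dx
= 11/5 * x^5 + C
The coefficient in lowest terms is 11/5, and its numerator is 11

11


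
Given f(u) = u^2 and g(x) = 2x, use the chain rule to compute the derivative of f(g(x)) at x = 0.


Using the chain rule: (f(g(x)))' = f'(g(x)) * g'(x)
First, find g(0):
g(0) = 2 * 0 + 0 = 0
Next, f'(u) = 2u
And g'(x) = 2
So f'(g(0)) * g'(0)
= 2 * 0 * 2
= 0

0


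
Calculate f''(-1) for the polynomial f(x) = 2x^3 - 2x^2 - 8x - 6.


First derivative:
f'(x) = 6x^2 - 4x - 8
Second derivative:
f''(x) = 12x - 4
Substitute x = -1:
f''(-1) = 12 * (-1) - 4
= -12 - 4
= -16

-16


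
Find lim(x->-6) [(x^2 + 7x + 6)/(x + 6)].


Direct substitution gives 0/0, so we factor the numerator.
Factor: (x^2 + 7x + 6) = (x + 6)(x + 1)
Cancel the common factor (x + 6):
(x^2 + 7x + 6)/(x + 6) = (x + 1)
Now substitute x = -6:
= (-6) - (-1) = -5

-5


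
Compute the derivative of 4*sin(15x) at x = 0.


Apply the chain rule to differentiate 4*sin(15x):
d/dx [4*sin(15x)]
= 4 * cos(15x) * d/dx(15x)
= 4 * 15 * cos(15x)
= 60 * cos(15x)
Evaluate at x = 0:
= 60 * cos(0)
= 60 * 1
= 60

60


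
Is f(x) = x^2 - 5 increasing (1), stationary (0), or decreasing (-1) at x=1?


Compute f'(x) to determine behavior:
f'(x) = 2x
f'(1) = 2 * 1 + 0
= 2 + 0
= 2
Since f'(1) > 0, the function is increasing (1)

1


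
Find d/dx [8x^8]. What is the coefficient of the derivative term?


We apply the power rule: d/dx [ax^n] = a*n * x^(n-1)
d/dx [8x^8]
= 8 * 8 * x^(8-1)
= 64x^7
The coefficient is 64

64


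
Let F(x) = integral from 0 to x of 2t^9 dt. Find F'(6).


By the Fundamental Theorem of Calculus (Part 1):
If F(x) = integral from 0 to x of f(t) dt, then F'(x) = f(x)
Here f(t) = 2t^9
So F'(x) = 2x^9
Evaluate at x = 6:
F'(6) = 2 * 6^9
= 2 * 10077696
= 20155392

20155392


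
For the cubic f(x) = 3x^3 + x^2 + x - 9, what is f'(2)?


Differentiate f(x) = 3x^3 + x^2 + x - 9 term by term:
f'(x) = 9x^2 + 2x + 1
Substitute x = 2:
f'(2) = 9 * 2^2 + 2 * 2 + 1
= 36 + 4 + 1
= 41

41


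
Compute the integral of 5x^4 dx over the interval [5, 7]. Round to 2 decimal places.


Find the antiderivative of 5x^4:
F(x) = 5/5 * x^5
Apply the Fundamental Theorem of Calculus:
F(7) - F(5)
= 5/5 * 7^5 - 5/5 * 5^5
= 5/5 * (16807 - 3125)
= 5/5 * 13682
= 13682 = 13682.00

13682.00


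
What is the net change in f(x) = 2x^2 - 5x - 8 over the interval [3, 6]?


Net change = f(b) - f(a)
f(x) = 2x^2 - 5x - 8
Compute f(6):
f(6) = 2 * 6^2 - 5 * 6 - 8
= 72 - 30 - 8
= 34
Compute f(3):
f(3) = 2 * 3^2 - 5 * 3 - 8
= 18 - 15 - 8
= -5
Net change = 34 - (-5) = 39

39


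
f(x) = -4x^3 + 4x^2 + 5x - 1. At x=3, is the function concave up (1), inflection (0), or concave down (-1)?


Concavity is determined by the sign of f''(x).
f(x) = -4x^3 + 4x^2 + 5x - 1
f'(x) = -12x^2 + 8x + 5
f''(x) = -24x + 8
f''(3) = -24 * 3 + 8
= -72 + 8
= -64
Since f''(3) < 0, the function is concave down (-1)

-1


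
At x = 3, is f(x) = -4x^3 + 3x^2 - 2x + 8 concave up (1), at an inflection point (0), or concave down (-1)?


Concavity is determined by the sign of f''(x).
f(x) = -4x^3 + 3x^2 - 2x + 8
f'(x) = -12x^2 + 6x - 2
f''(x) = -24x + 6
f''(3) = -24 * 3 + 6
= -72 + 6
= -66
Since f''(3) < 0, the function is concave down (-1)

-1


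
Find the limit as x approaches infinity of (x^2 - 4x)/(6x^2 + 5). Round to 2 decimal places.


For limits at infinity with equal-degree polynomials,
we compare leading coefficients.
Numerator leading term: x^2
Denominator leading term: 6x^2
Divide both by x^2:
lim = (1 - 4/x) / (6 + 5/x^2)
As x -> infinity, the 1/x and 1/x^2 terms vanish:
= 1/6 ≈ 0.17

0.17
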